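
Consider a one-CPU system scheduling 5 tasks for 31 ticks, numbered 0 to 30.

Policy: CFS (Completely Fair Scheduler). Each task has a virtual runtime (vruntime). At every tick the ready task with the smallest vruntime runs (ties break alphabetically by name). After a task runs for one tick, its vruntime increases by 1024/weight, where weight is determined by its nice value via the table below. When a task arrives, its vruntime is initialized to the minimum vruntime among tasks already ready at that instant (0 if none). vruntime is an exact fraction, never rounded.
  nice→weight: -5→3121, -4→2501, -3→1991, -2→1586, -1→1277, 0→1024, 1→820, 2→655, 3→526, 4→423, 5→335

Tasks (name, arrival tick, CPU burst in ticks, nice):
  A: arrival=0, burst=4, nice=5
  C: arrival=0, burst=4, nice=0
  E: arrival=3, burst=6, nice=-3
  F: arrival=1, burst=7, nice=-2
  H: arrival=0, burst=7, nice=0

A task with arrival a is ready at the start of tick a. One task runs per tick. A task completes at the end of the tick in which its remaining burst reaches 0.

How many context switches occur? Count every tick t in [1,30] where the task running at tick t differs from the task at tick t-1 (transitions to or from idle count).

context switches = 23

t=0: vr[A=0 C=0 H=0] → run A
t=1: vr[A=1024/335 C=0 F=0 H=0] → run C
t=2: vr[A=1024/335 C=1 F=0 H=0] → run F
t=3: vr[A=1024/335 C=1 E=0 F=512/793 H=0] → run E
t=4: vr[A=1024/335 C=1 E=1024/1991 F=512/793 H=0] → run H
t=5: vr[A=1024/335 C=1 E=1024/1991 F=512/793 H=1] → run E
t=6: vr[A=1024/335 C=1 E=2048/1991 F=512/793 H=1] → run F
t=7: vr[A=1024/335 C=1 E=2048/1991 F=1024/793 H=1] → run C
t=8: vr[A=1024/335 C=2 E=2048/1991 F=1024/793 H=1] → run H
t=9: vr[A=1024/335 C=2 E=2048/1991 F=1024/793 H=2] → run E
t=10: vr[A=1024/335 C=2 E=3072/1991 F=1024/793 H=2] → run F
t=11: vr[A=1024/335 C=2 E=3072/1991 F=1536/793 H=2] → run E
t=12: vr[A=1024/335 C=2 E=4096/1991 F=1536/793 H=2] → run F
t=13: vr[A=1024/335 C=2 E=4096/1991 F=2048/793 H=2] → run C
t=14: vr[A=1024/335 C=3 E=4096/1991 F=2048/793 H=2] → run H
t=15: vr[A=1024/335 C=3 E=4096/1991 F=2048/793 H=3] → run E
t=16: vr[A=1024/335 C=3 E=5120/1991 F=2048/793 H=3] → run E
t=17: vr[A=1024/335 C=3 F=2048/793 H=3] → run F
t=18: vr[A=1024/335 C=3 F=2560/793 H=3] → run C
t=19: vr[A=1024/335 F=2560/793 H=3] → run H
t=20: vr[A=1024/335 F=2560/793 H=4] → run A
t=21: vr[A=2048/335 F=2560/793 H=4] → run F
t=22: vr[A=2048/335 F=3072/793 H=4] → run F
t=23: vr[A=2048/335 H=4] → run H
t=24: vr[A=2048/335 H=5] → run H
t=25: vr[A=2048/335 H=6] → run H
t=26: vr[A=2048/335] → run A
t=27: vr[A=3072/335] → run A
t=28: (idle)
t=29: (idle)
t=30: (idle)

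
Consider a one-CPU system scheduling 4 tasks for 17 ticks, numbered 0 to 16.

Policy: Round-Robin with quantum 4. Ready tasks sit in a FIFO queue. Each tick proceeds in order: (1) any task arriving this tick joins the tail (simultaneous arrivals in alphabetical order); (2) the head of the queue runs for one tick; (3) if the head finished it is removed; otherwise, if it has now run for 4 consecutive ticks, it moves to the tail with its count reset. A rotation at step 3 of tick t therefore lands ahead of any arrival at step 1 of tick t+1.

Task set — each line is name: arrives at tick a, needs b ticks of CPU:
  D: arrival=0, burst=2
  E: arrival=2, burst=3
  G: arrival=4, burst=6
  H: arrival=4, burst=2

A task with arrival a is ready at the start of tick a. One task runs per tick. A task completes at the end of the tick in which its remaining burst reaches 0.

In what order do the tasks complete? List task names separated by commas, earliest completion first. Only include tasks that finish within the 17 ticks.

t=0: queue=[D] q_used=0 → run D
t=1: queue=[D] q_used=1 → run D
t=2: queue=[E] q_used=0 → run E
t=3: queue=[E] q_used=1 → run E
t=4: queue=[E,G,H] q_used=2 → run E
t=5: queue=[G,H] q_used=0 → run G
t=6: queue=[G,H] q_used=1 → run G
t=7: queue=[G,H] q_used=2 → run G
t=8: queue=[G,H] q_used=3 → run G
t=9: queue=[H,G] q_used=0 → run H
t=10: queue=[H,G] q_used=1 → run H
t=11: queue=[G] q_used=0 → run G
t=12: queue=[G] q_used=1 → run G
t=13: (idle)
t=14: (idle)
t=15: (idle)
t=16: (idle)

completion order = D, E, H, G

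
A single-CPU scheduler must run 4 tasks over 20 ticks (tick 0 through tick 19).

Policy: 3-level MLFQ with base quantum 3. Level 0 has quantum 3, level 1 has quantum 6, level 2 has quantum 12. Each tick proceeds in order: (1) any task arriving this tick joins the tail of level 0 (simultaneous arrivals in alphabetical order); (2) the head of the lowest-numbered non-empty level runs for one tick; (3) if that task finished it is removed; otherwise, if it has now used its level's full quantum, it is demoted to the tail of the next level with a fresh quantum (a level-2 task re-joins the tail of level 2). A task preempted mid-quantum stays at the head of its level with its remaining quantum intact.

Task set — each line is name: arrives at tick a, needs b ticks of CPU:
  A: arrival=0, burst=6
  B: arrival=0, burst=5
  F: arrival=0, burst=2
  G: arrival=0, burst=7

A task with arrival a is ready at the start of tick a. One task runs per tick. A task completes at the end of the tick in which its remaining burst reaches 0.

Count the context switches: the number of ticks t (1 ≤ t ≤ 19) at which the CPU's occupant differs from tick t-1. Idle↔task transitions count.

context switches = 6

t=0: L0/L1/L2 = ABFG/-/- → run A
t=1: L0/L1/L2 = ABFG/-/- → run A
t=2: L0/L1/L2 = ABFG/-/- → run A
t=3: L0/L1/L2 = BFG/A/- → run B
t=4: L0/L1/L2 = BFG/A/- → run B
t=5: L0/L1/L2 = BFG/A/- → run B
t=6: L0/L1/L2 = FG/AB/- → run F
t=7: L0/L1/L2 = FG/AB/- → run F
t=8: L0/L1/L2 = G/AB/- → run G
t=9: L0/L1/L2 = G/AB/- → run G
t=10: L0/L1/L2 = G/AB/- → run G
t=11: L0/L1/L2 = -/ABG/- → run A
t=12: L0/L1/L2 = -/ABG/- → run A
t=13: L0/L1/L2 = -/ABG/- → run A
t=14: L0/L1/L2 = -/BG/- → run B
t=15: L0/L1/L2 = -/BG/- → run B
t=16: L0/L1/L2 = -/G/- → run G
t=17: L0/L1/L2 = -/G/- → run G
t=18: L0/L1/L2 = -/G/- → run G
t=19: L0/L1/L2 = -/G/- → run G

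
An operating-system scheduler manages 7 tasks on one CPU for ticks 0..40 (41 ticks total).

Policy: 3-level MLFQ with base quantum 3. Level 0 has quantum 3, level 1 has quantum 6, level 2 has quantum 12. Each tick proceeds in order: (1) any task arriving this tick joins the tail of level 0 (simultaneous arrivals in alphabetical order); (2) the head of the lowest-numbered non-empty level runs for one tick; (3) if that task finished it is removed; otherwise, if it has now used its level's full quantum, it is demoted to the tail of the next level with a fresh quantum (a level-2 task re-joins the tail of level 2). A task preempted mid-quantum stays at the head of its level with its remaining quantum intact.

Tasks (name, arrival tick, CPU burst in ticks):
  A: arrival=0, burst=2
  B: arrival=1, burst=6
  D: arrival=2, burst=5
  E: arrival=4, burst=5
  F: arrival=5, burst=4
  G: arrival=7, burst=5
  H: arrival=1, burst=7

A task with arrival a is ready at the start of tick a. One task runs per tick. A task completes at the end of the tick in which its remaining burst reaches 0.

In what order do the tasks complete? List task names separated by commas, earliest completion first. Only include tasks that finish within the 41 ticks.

completion order = A, B, H, D, E, F, G

t=0: L0/L1/L2 = A/-/- → run A
t=1: L0/L1/L2 = ABH/-/- → run A
t=2: L0/L1/L2 = BHD/-/- → run B
t=3: L0/L1/L2 = BHD/-/- → run B
t=4: L0/L1/L2 = BHDE/-/- → run B
t=5: L0/L1/L2 = HDEF/B/- → run H
t=6: L0/L1/L2 = HDEF/B/- → run H
t=7: L0/L1/L2 = HDEFG/B/- → run H
t=8: L0/L1/L2 = DEFG/BH/- → run D
t=9: L0/L1/L2 = DEFG/BH/- → run D
t=10: L0/L1/L2 = DEFG/BH/- → run D
t=11: L0/L1/L2 = EFG/BHD/- → run E
t=12: L0/L1/L2 = EFG/BHD/- → run E
t=13: L0/L1/L2 = EFG/BHD/- → run E
t=14: L0/L1/L2 = FG/BHDE/- → run F
t=15: L0/L1/L2 = FG/BHDE/- → run F
t=16: L0/L1/L2 = FG/BHDE/- → run F
t=17: L0/L1/L2 = G/BHDEF/- → run G
t=18: L0/L1/L2 = G/BHDEF/- → run G
t=19: L0/L1/L2 = G/BHDEF/- → run G
t=20: L0/L1/L2 = -/BHDEFG/- → run B
t=21: L0/L1/L2 = -/BHDEFG/- → run B
t=22: L0/L1/L2 = -/BHDEFG/- → run B
t=23: L0/L1/L2 = -/HDEFG/- → run H
t=24: L0/L1/L2 = -/HDEFG/- → run H
t=25: L0/L1/L2 = -/HDEFG/- → run H
t=26: L0/L1/L2 = -/HDEFG/- → run H
t=27: L0/L1/L2 = -/DEFG/- → run D
t=28: L0/L1/L2 = -/DEFG/- → run D
t=29: L0/L1/L2 = -/EFG/- → run E
t=30: L0/L1/L2 = -/EFG/- → run E
t=31: L0/L1/L2 = -/FG/- → run F
t=32: L0/L1/L2 = -/G/- → run G
t=33: L0/L1/L2 = -/G/- → run G
t=34: (idle)
t=35: (idle)
t=36: (idle)
t=37: (idle)
t=38: (idle)
t=39: (idle)
t=40: (idle)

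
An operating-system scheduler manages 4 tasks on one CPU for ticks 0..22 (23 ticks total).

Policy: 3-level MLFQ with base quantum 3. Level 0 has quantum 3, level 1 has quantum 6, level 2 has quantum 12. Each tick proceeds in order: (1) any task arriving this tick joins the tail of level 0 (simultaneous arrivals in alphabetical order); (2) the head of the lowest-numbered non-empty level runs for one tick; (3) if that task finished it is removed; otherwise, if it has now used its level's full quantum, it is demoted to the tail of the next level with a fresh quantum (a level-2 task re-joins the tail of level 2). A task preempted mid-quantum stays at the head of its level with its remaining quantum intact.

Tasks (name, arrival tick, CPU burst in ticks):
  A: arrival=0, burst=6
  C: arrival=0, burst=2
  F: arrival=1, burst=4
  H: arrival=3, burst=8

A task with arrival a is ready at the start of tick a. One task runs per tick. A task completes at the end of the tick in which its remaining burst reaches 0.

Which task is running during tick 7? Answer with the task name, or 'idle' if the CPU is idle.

t=0: L0/L1/L2 = AC/-/- → run A
t=1: L0/L1/L2 = ACF/-/- → run A
t=2: L0/L1/L2 = ACF/-/- → run A
t=3: L0/L1/L2 = CFH/A/- → run C
t=4: L0/L1/L2 = CFH/A/- → run C
t=5: L0/L1/L2 = FH/A/- → run F
t=6: L0/L1/L2 = FH/A/- → run F
t=7: L0/L1/L2 = FH/A/- → run F
t=8: L0/L1/L2 = H/AF/- → run H
t=9: L0/L1/L2 = H/AF/- → run H
t=10: L0/L1/L2 = H/AF/- → run H
t=11: L0/L1/L2 = -/AFH/- → run A
t=12: L0/L1/L2 = -/AFH/- → run A
t=13: L0/L1/L2 = -/AFH/- → run A
t=14: L0/L1/L2 = -/FH/- → run F
t=15: L0/L1/L2 = -/H/- → run H
t=16: L0/L1/L2 = -/H/- → run H
t=17: L0/L1/L2 = -/H/- → run H
t=18: L0/L1/L2 = -/H/- → run H
t=19: L0/L1/L2 = -/H/- → run H
t=20: (idle)
t=21: (idle)
t=22: (idle)

running at tick 7 = F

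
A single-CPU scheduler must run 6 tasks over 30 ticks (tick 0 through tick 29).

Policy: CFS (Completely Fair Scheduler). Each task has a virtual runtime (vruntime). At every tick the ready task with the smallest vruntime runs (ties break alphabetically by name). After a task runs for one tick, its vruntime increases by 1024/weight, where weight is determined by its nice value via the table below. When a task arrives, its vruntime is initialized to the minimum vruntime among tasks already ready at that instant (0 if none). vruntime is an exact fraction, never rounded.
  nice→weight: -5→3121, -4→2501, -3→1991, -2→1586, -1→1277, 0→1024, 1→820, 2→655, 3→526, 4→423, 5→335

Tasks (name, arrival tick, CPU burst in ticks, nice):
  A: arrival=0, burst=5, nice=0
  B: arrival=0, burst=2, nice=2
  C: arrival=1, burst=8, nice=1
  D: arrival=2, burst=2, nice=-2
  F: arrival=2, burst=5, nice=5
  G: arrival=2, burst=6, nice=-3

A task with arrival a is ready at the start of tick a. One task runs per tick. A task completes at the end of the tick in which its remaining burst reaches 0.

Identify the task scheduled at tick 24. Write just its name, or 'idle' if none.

t=0: vr[A=0 B=0] → run A
t=1: vr[A=1 B=0 C=0] → run B
t=2: vr[A=1 B=1024/655 C=0 D=0 F=0 G=0] → run C
t=3: vr[A=1 B=1024/655 C=256/205 D=0 F=0 G=0] → run D
t=4: vr[A=1 B=1024/655 C=256/205 D=512/793 F=0 G=0] → run F
t=5: vr[A=1 B=1024/655 C=256/205 D=512/793 F=1024/335 G=0] → run G
t=6: vr[A=1 B=1024/655 C=256/205 D=512/793 F=1024/335 G=1024/1991] → run G
t=7: vr[A=1 B=1024/655 C=256/205 D=512/793 F=1024/335 G=2048/1991] → run D
t=8: vr[A=1 B=1024/655 C=256/205 F=1024/335 G=2048/1991] → run A
t=9: vr[A=2 B=1024/655 C=256/205 F=1024/335 G=2048/1991] → run G
t=10: vr[A=2 B=1024/655 C=256/205 F=1024/335 G=3072/1991] → run C
t=11: vr[A=2 B=1024/655 C=512/205 F=1024/335 G=3072/1991] → run G
t=12: vr[A=2 B=1024/655 C=512/205 F=1024/335 G=4096/1991] → run B
t=13: vr[A=2 C=512/205 F=1024/335 G=4096/1991] → run A
t=14: vr[A=3 C=512/205 F=1024/335 G=4096/1991] → run G
t=15: vr[A=3 C=512/205 F=1024/335 G=5120/1991] → run C
t=16: vr[A=3 C=768/205 F=1024/335 G=5120/1991] → run G
t=17: vr[A=3 C=768/205 F=1024/335] → run A
t=18: vr[A=4 C=768/205 F=1024/335] → run F
t=19: vr[A=4 C=768/205 F=2048/335] → run C
t=20: vr[A=4 C=1024/205 F=2048/335] → run A
t=21: vr[C=1024/205 F=2048/335] → run C
t=22: vr[C=256/41 F=2048/335] → run F
t=23: vr[C=256/41 F=3072/335] → run C
t=24: vr[C=1536/205 F=3072/335] → run C
t=25: vr[C=1792/205 F=3072/335] → run C
t=26: vr[F=3072/335] → run F
t=27: vr[F=4096/335] → run F
t=28: (idle)
t=29: (idle)

running at tick 24 = C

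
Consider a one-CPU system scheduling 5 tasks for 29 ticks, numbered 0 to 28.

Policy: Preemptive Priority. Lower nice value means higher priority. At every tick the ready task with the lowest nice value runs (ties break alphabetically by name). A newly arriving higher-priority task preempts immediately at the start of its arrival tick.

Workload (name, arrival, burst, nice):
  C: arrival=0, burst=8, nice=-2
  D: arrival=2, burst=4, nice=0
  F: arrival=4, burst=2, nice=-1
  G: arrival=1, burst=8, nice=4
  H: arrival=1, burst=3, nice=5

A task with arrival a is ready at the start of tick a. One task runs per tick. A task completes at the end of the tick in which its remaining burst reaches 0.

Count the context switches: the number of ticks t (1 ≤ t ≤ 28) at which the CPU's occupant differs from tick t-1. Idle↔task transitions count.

t=0: ready={C} → run C
t=1: ready={C,G,H} → run C
t=2: ready={C,D,G,H} → run C
t=3: ready={C,D,G,H} → run C
t=4: ready={C,D,F,G,H} → run C
t=5: ready={C,D,F,G,H} → run C
t=6: ready={C,D,F,G,H} → run C
t=7: ready={C,D,F,G,H} → run C
t=8: ready={D,F,G,H} → run F
t=9: ready={D,F,G,H} → run F
t=10: ready={D,G,H} → run D
t=11: ready={D,G,H} → run D
t=12: ready={D,G,H} → run D
t=13: ready={D,G,H} → run D
t=14: ready={G,H} → run G
t=15: ready={G,H} → run G
t=16: ready={G,H} → run G
t=17: ready={G,H} → run G
t=18: ready={G,H} → run G
t=19: ready={G,H} → run G
t=20: ready={G,H} → run G
t=21: ready={G,H} → run G
t=22: ready={H} → run H
t=23: ready={H} → run H
t=24: ready={H} → run H
t=25: (idle)
t=26: (idle)
t=27: (idle)
t=28: (idle)

context switches = 5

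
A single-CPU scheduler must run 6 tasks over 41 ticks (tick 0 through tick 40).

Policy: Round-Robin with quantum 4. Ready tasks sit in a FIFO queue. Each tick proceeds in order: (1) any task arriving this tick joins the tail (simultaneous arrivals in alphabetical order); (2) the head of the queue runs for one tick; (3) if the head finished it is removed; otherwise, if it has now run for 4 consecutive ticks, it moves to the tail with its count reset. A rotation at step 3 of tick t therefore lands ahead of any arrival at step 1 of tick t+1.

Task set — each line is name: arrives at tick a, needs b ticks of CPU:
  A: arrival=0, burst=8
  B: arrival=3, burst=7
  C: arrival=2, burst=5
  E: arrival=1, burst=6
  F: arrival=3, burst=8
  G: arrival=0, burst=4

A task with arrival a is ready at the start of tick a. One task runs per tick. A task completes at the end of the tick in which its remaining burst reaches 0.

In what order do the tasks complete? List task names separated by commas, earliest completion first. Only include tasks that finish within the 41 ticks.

t=0: queue=[A,G] q_used=0 → run A
t=1: queue=[A,G,E] q_used=1 → run A
t=2: queue=[A,G,E,C] q_used=2 → run A
t=3: queue=[A,G,E,C,B,F] q_used=3 → run A
t=4: queue=[G,E,C,B,F,A] q_used=0 → run G
t=5: queue=[G,E,C,B,F,A] q_used=1 → run G
t=6: queue=[G,E,C,B,F,A] q_used=2 → run G
t=7: queue=[G,E,C,B,F,A] q_used=3 → run G
t=8: queue=[E,C,B,F,A] q_used=0 → run E
t=9: queue=[E,C,B,F,A] q_used=1 → run E
t=10: queue=[E,C,B,F,A] q_used=2 → run E
t=11: queue=[E,C,B,F,A] q_used=3 → run E
t=12: queue=[C,B,F,A,E] q_used=0 → run C
t=13: queue=[C,B,F,A,E] q_used=1 → run C
t=14: queue=[C,B,F,A,E] q_used=2 → run C
t=15: queue=[C,B,F,A,E] q_used=3 → run C
t=16: queue=[B,F,A,E,C] q_used=0 → run B
t=17: queue=[B,F,A,E,C] q_used=1 → run B
t=18: queue=[B,F,A,E,C] q_used=2 → run B
t=19: queue=[B,F,A,E,C] q_used=3 → run B
t=20: queue=[F,A,E,C,B] q_used=0 → run F
t=21: queue=[F,A,E,C,B] q_used=1 → run F
t=22: queue=[F,A,E,C,B] q_used=2 → run F
t=23: queue=[F,A,E,C,B] q_used=3 → run F
t=24: queue=[A,E,C,B,F] q_used=0 → run A
t=25: queue=[A,E,C,B,F] q_used=1 → run A
t=26: queue=[A,E,C,B,F] q_used=2 → run A
t=27: queue=[A,E,C,B,F] q_used=3 → run A
t=28: queue=[E,C,B,F] q_used=0 → run E
t=29: queue=[E,C,B,F] q_used=1 → run E
t=30: queue=[C,B,F] q_used=0 → run C
t=31: queue=[B,F] q_used=0 → run B
t=32: queue=[B,F] q_used=1 → run B
t=33: queue=[B,F] q_used=2 → run B
t=34: queue=[F] q_used=0 → run F
t=35: queue=[F] q_used=1 → run F
t=36: queue=[F] q_used=2 → run F
t=37: queue=[F] q_used=3 → run F
t=38: (idle)
t=39: (idle)
t=40: (idle)

completion order = G, A, E, C, B, F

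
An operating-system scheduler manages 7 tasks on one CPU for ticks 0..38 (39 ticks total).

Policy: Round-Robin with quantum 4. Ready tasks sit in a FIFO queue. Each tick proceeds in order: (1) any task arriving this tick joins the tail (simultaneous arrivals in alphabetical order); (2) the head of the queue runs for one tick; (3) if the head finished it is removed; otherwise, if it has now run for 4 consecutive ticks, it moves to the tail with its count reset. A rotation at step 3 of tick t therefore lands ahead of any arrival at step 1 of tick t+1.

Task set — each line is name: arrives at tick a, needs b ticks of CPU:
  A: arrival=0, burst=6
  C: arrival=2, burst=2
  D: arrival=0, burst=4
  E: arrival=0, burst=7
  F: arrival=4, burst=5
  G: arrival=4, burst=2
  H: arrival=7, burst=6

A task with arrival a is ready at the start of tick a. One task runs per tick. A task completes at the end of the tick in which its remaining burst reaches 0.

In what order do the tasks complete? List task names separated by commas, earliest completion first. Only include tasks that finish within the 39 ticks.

t=0: queue=[A,D,E] q_used=0 → run A
t=1: queue=[A,D,E] q_used=1 → run A
t=2: queue=[A,D,E,C] q_used=2 → run A
t=3: queue=[A,D,E,C] q_used=3 → run A
t=4: queue=[D,E,C,A,F,G] q_used=0 → run D
t=5: queue=[D,E,C,A,F,G] q_used=1 → run D
t=6: queue=[D,E,C,A,F,G] q_used=2 → run D
t=7: queue=[D,E,C,A,F,G,H] q_used=3 → run D
t=8: queue=[E,C,A,F,G,H] q_used=0 → run E
t=9: queue=[E,C,A,F,G,H] q_used=1 → run E
t=10: queue=[E,C,A,F,G,H] q_used=2 → run E
t=11: queue=[E,C,A,F,G,H] q_used=3 → run E
t=12: queue=[C,A,F,G,H,E] q_used=0 → run C
t=13: queue=[C,A,F,G,H,E] q_used=1 → run C
t=14: queue=[A,F,G,H,E] q_used=0 → run A
t=15: queue=[A,F,G,H,E] q_used=1 → run A
t=16: queue=[F,G,H,E] q_used=0 → run F
t=17: queue=[F,G,H,E] q_used=1 → run F
t=18: queue=[F,G,H,E] q_used=2 → run F
t=19: queue=[F,G,H,E] q_used=3 → run F
t=20: queue=[G,H,E,F] q_used=0 → run G
t=21: queue=[G,H,E,F] q_used=1 → run G
t=22: queue=[H,E,F] q_used=0 → run H
t=23: queue=[H,E,F] q_used=1 → run H
t=24: queue=[H,E,F] q_used=2 → run H
t=25: queue=[H,E,F] q_used=3 → run H
t=26: queue=[E,F,H] q_used=0 → run E
t=27: queue=[E,F,H] q_used=1 → run E
t=28: queue=[E,F,H] q_used=2 → run E
t=29: queue=[F,H] q_used=0 → run F
t=30: queue=[H] q_used=0 → run H
t=31: queue=[H] q_used=1 → run H
t=32: (idle)
t=33: (idle)
t=34: (idle)
t=35: (idle)
t=36: (idle)
t=37: (idle)
t=38: (idle)

completion order = D, C, A, G, E, F, H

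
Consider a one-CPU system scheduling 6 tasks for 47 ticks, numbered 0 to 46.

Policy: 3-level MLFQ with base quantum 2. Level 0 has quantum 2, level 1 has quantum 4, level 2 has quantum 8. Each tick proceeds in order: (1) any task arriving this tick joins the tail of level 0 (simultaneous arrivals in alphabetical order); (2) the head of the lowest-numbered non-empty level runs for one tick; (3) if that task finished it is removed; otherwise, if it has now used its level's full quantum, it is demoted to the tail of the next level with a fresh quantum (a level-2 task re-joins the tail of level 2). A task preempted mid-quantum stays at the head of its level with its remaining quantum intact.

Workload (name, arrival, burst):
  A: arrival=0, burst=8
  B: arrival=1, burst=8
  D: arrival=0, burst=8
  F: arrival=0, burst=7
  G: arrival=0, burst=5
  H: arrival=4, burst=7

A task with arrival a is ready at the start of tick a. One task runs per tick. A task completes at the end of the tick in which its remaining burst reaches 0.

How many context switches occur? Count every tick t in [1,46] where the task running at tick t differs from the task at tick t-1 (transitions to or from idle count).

context switches = 17

t=0: L0/L1/L2 = ADFG/-/- → run A
t=1: L0/L1/L2 = ADFGB/-/- → run A
t=2: L0/L1/L2 = DFGB/A/- → run D
t=3: L0/L1/L2 = DFGB/A/- → run D
t=4: L0/L1/L2 = FGBH/AD/- → run F
t=5: L0/L1/L2 = FGBH/AD/- → run F
t=6: L0/L1/L2 = GBH/ADF/- → run G
t=7: L0/L1/L2 = GBH/ADF/- → run G
t=8: L0/L1/L2 = BH/ADFG/- → run B
t=9: L0/L1/L2 = BH/ADFG/- → run B
t=10: L0/L1/L2 = H/ADFGB/- → run H
t=11: L0/L1/L2 = H/ADFGB/- → run H
t=12: L0/L1/L2 = -/ADFGBH/- → run A
t=13: L0/L1/L2 = -/ADFGBH/- → run A
t=14: L0/L1/L2 = -/ADFGBH/- → run A
t=15: L0/L1/L2 = -/ADFGBH/- → run A
t=16: L0/L1/L2 = -/DFGBH/A → run D
t=17: L0/L1/L2 = -/DFGBH/A → run D
t=18: L0/L1/L2 = -/DFGBH/A → run D
t=19: L0/L1/L2 = -/DFGBH/A → run D
t=20: L0/L1/L2 = -/FGBH/AD → run F
t=21: L0/L1/L2 = -/FGBH/AD → run F
t=22: L0/L1/L2 = -/FGBH/AD → run F
t=23: L0/L1/L2 = -/FGBH/AD → run F
t=24: L0/L1/L2 = -/GBH/ADF → run G
t=25: L0/L1/L2 = -/GBH/ADF → run G
t=26: L0/L1/L2 = -/GBH/ADF → run G
t=27: L0/L1/L2 = -/BH/ADF → run B
t=28: L0/L1/L2 = -/BH/ADF → run B
t=29: L0/L1/L2 = -/BH/ADF → run B
t=30: L0/L1/L2 = -/BH/ADF → run B
t=31: L0/L1/L2 = -/H/ADFB → run H
t=32: L0/L1/L2 = -/H/ADFB → run H
t=33: L0/L1/L2 = -/H/ADFB → run H
t=34: L0/L1/L2 = -/H/ADFB → run H
t=35: L0/L1/L2 = -/-/ADFBH → run A
t=36: L0/L1/L2 = -/-/ADFBH → run A
t=37: L0/L1/L2 = -/-/DFBH → run D
t=38: L0/L1/L2 = -/-/DFBH → run D
t=39: L0/L1/L2 = -/-/FBH → run F
t=40: L0/L1/L2 = -/-/BH → run B
t=41: L0/L1/L2 = -/-/BH → run B
t=42: L0/L1/L2 = -/-/H → run H
t=43: (idle)
t=44: (idle)
t=45: (idle)
t=46: (idle)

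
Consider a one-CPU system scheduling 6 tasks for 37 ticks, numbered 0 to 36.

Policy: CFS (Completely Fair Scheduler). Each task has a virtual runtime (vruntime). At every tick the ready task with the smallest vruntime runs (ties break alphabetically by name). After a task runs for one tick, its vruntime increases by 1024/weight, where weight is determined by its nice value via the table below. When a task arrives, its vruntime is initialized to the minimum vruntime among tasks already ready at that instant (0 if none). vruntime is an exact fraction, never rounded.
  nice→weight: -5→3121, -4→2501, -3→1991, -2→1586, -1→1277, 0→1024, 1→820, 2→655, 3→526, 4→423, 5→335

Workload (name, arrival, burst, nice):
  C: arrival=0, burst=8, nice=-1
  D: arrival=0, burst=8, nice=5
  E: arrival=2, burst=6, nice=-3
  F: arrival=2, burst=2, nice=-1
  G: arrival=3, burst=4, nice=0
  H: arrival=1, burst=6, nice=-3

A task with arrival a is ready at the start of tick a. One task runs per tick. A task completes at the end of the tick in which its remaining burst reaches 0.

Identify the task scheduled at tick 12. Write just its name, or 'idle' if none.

t=0: vr[C=0 D=0] → run C
t=1: vr[C=1024/1277 D=0 H=0] → run D
t=2: vr[C=1024/1277 D=1024/335 E=0 F=0 H=0] → run E
t=3: vr[C=1024/1277 D=1024/335 E=1024/1991 F=0 G=0 H=0] → run F
t=4: vr[C=1024/1277 D=1024/335 E=1024/1991 F=1024/1277 G=0 H=0] → run G
t=5: vr[C=1024/1277 D=1024/335 E=1024/1991 F=1024/1277 G=1 H=0] → run H
t=6: vr[C=1024/1277 D=1024/335 E=1024/1991 F=1024/1277 G=1 H=1024/1991] → run E
t=7: vr[C=1024/1277 D=1024/335 E=2048/1991 F=1024/1277 G=1 H=1024/1991] → run H
t=8: vr[C=1024/1277 D=1024/335 E=2048/1991 F=1024/1277 G=1 H=2048/1991] → run C
t=9: vr[C=2048/1277 D=1024/335 E=2048/1991 F=1024/1277 G=1 H=2048/1991] → run F
t=10: vr[C=2048/1277 D=1024/335 E=2048/1991 G=1 H=2048/1991] → run G
t=11: vr[C=2048/1277 D=1024/335 E=2048/1991 G=2 H=2048/1991] → run E
t=12: vr[C=2048/1277 D=1024/335 E=3072/1991 G=2 H=2048/1991] → run H
t=13: vr[C=2048/1277 D=1024/335 E=3072/1991 G=2 H=3072/1991] → run E
t=14: vr[C=2048/1277 D=1024/335 E=4096/1991 G=2 H=3072/1991] → run H
t=15: vr[C=2048/1277 D=1024/335 E=4096/1991 G=2 H=4096/1991] → run C
t=16: vr[C=3072/1277 D=1024/335 E=4096/1991 G=2 H=4096/1991] → run G
t=17: vr[C=3072/1277 D=1024/335 E=4096/1991 G=3 H=4096/1991] → run E
t=18: vr[C=3072/1277 D=1024/335 E=5120/1991 G=3 H=4096/1991] → run H
t=19: vr[C=3072/1277 D=1024/335 E=5120/1991 G=3 H=5120/1991] → run C
t=20: vr[C=4096/1277 D=1024/335 E=5120/1991 G=3 H=5120/1991] → run E
t=21: vr[C=4096/1277 D=1024/335 G=3 H=5120/1991] → run H
t=22: vr[C=4096/1277 D=1024/335 G=3] → run G
t=23: vr[C=4096/1277 D=1024/335] → run D
t=24: vr[C=4096/1277 D=2048/335] → run C
t=25: vr[C=5120/1277 D=2048/335] → run C
t=26: vr[C=6144/1277 D=2048/335] → run C
t=27: vr[C=7168/1277 D=2048/335] → run C
t=28: vr[D=2048/335] → run D
t=29: vr[D=3072/335] → run D
t=30: vr[D=4096/335] → run D
t=31: vr[D=1024/67] → run D
t=32: vr[D=6144/335] → run D
t=33: vr[D=7168/335] → run D
t=34: (idle)
t=35: (idle)
t=36: (idle)

running at tick 12 = H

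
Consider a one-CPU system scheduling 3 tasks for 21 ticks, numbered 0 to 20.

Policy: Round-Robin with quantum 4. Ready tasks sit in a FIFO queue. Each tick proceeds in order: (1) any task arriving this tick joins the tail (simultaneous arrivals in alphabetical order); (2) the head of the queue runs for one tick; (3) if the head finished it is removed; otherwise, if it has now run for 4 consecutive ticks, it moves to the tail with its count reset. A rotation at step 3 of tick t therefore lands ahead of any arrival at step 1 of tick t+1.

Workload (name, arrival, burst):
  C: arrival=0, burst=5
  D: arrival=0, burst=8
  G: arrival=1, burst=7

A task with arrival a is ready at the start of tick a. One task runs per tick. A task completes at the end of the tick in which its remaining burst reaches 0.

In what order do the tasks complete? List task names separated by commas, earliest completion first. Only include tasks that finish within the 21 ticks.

completion order = C, D, G

t=0: queue=[C,D] q_used=0 → run C
t=1: queue=[C,D,G] q_used=1 → run C
t=2: queue=[C,D,G] q_used=2 → run C
t=3: queue=[C,D,G] q_used=3 → run C
t=4: queue=[D,G,C] q_used=0 → run D
t=5: queue=[D,G,C] q_used=1 → run D
t=6: queue=[D,G,C] q_used=2 → run D
t=7: queue=[D,G,C] q_used=3 → run D
t=8: queue=[G,C,D] q_used=0 → run G
t=9: queue=[G,C,D] q_used=1 → run G
t=10: queue=[G,C,D] q_used=2 → run G
t=11: queue=[G,C,D] q_used=3 → run G
t=12: queue=[C,D,G] q_used=0 → run C
t=13: queue=[D,G] q_used=0 → run D
t=14: queue=[D,G] q_used=1 → run D
t=15: queue=[D,G] q_used=2 → run D
t=16: queue=[D,G] q_used=3 → run D
t=17: queue=[G] q_used=0 → run G
t=18: queue=[G] q_used=1 → run G
t=19: queue=[G] q_used=2 → run G
t=20: (idle)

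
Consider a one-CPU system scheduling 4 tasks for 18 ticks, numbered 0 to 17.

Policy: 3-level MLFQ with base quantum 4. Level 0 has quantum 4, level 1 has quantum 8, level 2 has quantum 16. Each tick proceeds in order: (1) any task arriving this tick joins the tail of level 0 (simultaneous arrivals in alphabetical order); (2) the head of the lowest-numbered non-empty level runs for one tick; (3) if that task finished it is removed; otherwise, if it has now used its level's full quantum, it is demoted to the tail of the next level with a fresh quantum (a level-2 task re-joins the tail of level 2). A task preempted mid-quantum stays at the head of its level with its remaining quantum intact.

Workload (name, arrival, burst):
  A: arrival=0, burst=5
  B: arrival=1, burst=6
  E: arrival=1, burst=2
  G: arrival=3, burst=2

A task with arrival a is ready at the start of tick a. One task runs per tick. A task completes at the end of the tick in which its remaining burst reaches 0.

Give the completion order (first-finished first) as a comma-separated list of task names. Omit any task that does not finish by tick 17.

completion order = E, G, A, B

t=0: L0/L1/L2 = A/-/- → run A
t=1: L0/L1/L2 = ABE/-/- → run A
t=2: L0/L1/L2 = ABE/-/- → run A
t=3: L0/L1/L2 = ABEG/-/- → run A
t=4: L0/L1/L2 = BEG/A/- → run B
t=5: L0/L1/L2 = BEG/A/- → run B
t=6: L0/L1/L2 = BEG/A/- → run B
t=7: L0/L1/L2 = BEG/A/- → run B
t=8: L0/L1/L2 = EG/AB/- → run E
t=9: L0/L1/L2 = EG/AB/- → run E
t=10: L0/L1/L2 = G/AB/- → run G
t=11: L0/L1/L2 = G/AB/- → run G
t=12: L0/L1/L2 = -/AB/- → run A
t=13: L0/L1/L2 = -/B/- → run B
t=14: L0/L1/L2 = -/B/- → run B
t=15: (idle)
t=16: (idle)
t=17: (idle)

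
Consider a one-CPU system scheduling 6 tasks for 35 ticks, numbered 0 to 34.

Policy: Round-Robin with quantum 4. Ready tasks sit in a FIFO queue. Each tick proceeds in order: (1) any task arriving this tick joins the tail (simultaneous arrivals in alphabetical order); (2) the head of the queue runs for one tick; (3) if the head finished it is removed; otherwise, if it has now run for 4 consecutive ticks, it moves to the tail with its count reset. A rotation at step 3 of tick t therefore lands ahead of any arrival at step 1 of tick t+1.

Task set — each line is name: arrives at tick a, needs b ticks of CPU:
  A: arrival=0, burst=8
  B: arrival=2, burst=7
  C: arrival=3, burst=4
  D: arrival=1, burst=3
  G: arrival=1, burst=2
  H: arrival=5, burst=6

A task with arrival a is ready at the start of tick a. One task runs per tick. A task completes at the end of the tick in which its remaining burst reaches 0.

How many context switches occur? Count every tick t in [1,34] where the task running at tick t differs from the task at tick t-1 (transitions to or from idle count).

context switches = 9

t=0: queue=[A] q_used=0 → run A
t=1: queue=[A,D,G] q_used=1 → run A
t=2: queue=[A,D,G,B] q_used=2 → run A
t=3: queue=[A,D,G,B,C] q_used=3 → run A
t=4: queue=[D,G,B,C,A] q_used=0 → run D
t=5: queue=[D,G,B,C,A,H] q_used=1 → run D
t=6: queue=[D,G,B,C,A,H] q_used=2 → run D
t=7: queue=[G,B,C,A,H] q_used=0 → run G
t=8: queue=[G,B,C,A,H] q_used=1 → run G
t=9: queue=[B,C,A,H] q_used=0 → run B
t=10: queue=[B,C,A,H] q_used=1 → run B
t=11: queue=[B,C,A,H] q_used=2 → run B
t=12: queue=[B,C,A,H] q_used=3 → run B
t=13: queue=[C,A,H,B] q_used=0 → run C
t=14: queue=[C,A,H,B] q_used=1 → run C
t=15: queue=[C,A,H,B] q_used=2 → run C
t=16: queue=[C,A,H,B] q_used=3 → run C
t=17: queue=[A,H,B] q_used=0 → run A
t=18: queue=[A,H,B] q_used=1 → run A
t=19: queue=[A,H,B] q_used=2 → run A
t=20: queue=[A,H,B] q_used=3 → run A
t=21: queue=[H,B] q_used=0 → run H
t=22: queue=[H,B] q_used=1 → run H
t=23: queue=[H,B] q_used=2 → run H
t=24: queue=[H,B] q_used=3 → run H
t=25: queue=[B,H] q_used=0 → run B
t=26: queue=[B,H] q_used=1 → run B
t=27: queue=[B,H] q_used=2 → run B
t=28: queue=[H] q_used=0 → run H
t=29: queue=[H] q_used=1 → run H
t=30: (idle)
t=31: (idle)
t=32: (idle)
t=33: (idle)
t=34: (idle)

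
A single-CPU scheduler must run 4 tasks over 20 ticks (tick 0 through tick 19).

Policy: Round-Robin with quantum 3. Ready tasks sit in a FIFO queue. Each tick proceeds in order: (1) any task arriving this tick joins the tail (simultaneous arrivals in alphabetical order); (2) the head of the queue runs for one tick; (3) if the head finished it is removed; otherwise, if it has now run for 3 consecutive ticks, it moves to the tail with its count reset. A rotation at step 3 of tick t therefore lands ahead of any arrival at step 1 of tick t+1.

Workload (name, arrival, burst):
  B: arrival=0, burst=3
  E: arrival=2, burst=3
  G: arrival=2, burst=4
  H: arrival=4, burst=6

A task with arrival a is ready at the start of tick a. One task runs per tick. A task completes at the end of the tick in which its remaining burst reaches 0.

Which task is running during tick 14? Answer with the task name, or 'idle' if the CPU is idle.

running at tick 14 = H

t=0: queue=[B] q_used=0 → run B
t=1: queue=[B] q_used=1 → run B
t=2: queue=[B,E,G] q_used=2 → run B
t=3: queue=[E,G] q_used=0 → run E
t=4: queue=[E,G,H] q_used=1 → run E
t=5: queue=[E,G,H] q_used=2 → run E
t=6: queue=[G,H] q_used=0 → run G
t=7: queue=[G,H] q_used=1 → run G
t=8: queue=[G,H] q_used=2 → run G
t=9: queue=[H,G] q_used=0 → run H
t=10: queue=[H,G] q_used=1 → run H
t=11: queue=[H,G] q_used=2 → run H
t=12: queue=[G,H] q_used=0 → run G
t=13: queue=[H] q_used=0 → run H
t=14: queue=[H] q_used=1 → run H
t=15: queue=[H] q_used=2 → run H
t=16: (idle)
t=17: (idle)
t=18: (idle)
t=19: (idle)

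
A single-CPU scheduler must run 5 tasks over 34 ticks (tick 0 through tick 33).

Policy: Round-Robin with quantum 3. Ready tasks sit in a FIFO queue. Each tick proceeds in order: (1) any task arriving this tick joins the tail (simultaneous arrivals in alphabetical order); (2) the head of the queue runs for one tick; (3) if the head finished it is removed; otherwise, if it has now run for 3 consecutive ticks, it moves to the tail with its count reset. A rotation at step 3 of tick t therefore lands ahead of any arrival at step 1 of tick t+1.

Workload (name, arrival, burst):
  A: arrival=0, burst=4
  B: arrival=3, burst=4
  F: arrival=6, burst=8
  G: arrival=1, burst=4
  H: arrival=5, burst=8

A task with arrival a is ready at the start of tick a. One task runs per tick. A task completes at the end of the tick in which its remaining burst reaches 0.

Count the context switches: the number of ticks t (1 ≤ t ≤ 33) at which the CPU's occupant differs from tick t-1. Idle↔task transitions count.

context switches = 12

t=0: queue=[A] q_used=0 → run A
t=1: queue=[A,G] q_used=1 → run A
t=2: queue=[A,G] q_used=2 → run A
t=3: queue=[G,A,B] q_used=0 → run G
t=4: queue=[G,A,B] q_used=1 → run G
t=5: queue=[G,A,B,H] q_used=2 → run G
t=6: queue=[A,B,H,G,F] q_used=0 → run A
t=7: queue=[B,H,G,F] q_used=0 → run B
t=8: queue=[B,H,G,F] q_used=1 → run B
t=9: queue=[B,H,G,F] q_used=2 → run B
t=10: queue=[H,G,F,B] q_used=0 → run H
t=11: queue=[H,G,F,B] q_used=1 → run H
t=12: queue=[H,G,F,B] q_used=2 → run H
t=13: queue=[G,F,B,H] q_used=0 → run G
t=14: queue=[F,B,H] q_used=0 → run F
t=15: queue=[F,B,H] q_used=1 → run F
t=16: queue=[F,B,H] q_used=2 → run F
t=17: queue=[B,H,F] q_used=0 → run B
t=18: queue=[H,F] q_used=0 → run H
t=19: queue=[H,F] q_used=1 → run H
t=20: queue=[H,F] q_used=2 → run H
t=21: queue=[F,H] q_used=0 → run F
t=22: queue=[F,H] q_used=1 → run F
t=23: queue=[F,H] q_used=2 → run F
t=24: queue=[H,F] q_used=0 → run H
t=25: queue=[H,F] q_used=1 → run H
t=26: queue=[F] q_used=0 → run F
t=27: queue=[F] q_used=1 → run F
t=28: (idle)
t=29: (idle)
t=30: (idle)
t=31: (idle)
t=32: (idle)
t=33: (idle)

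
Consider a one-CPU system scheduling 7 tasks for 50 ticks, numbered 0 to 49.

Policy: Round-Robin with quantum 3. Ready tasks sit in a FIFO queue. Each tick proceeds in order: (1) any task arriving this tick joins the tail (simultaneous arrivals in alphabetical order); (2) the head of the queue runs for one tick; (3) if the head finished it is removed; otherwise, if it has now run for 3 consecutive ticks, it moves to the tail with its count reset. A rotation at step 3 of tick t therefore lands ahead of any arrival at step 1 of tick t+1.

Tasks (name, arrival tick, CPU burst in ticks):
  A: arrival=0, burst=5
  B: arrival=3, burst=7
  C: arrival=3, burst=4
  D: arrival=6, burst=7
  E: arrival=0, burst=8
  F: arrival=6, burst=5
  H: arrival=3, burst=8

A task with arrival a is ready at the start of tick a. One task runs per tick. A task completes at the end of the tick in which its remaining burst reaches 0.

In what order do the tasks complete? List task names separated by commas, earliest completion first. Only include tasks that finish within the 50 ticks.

t=0: queue=[A,E] q_used=0 → run A
t=1: queue=[A,E] q_used=1 → run A
t=2: queue=[A,E] q_used=2 → run A
t=3: queue=[E,A,B,C,H] q_used=0 → run E
t=4: queue=[E,A,B,C,H] q_used=1 → run E
t=5: queue=[E,A,B,C,H] q_used=2 → run E
t=6: queue=[A,B,C,H,E,D,F] q_used=0 → run A
t=7: queue=[A,B,C,H,E,D,F] q_used=1 → run A
t=8: queue=[B,C,H,E,D,F] q_used=0 → run B
t=9: queue=[B,C,H,E,D,F] q_used=1 → run B
t=10: queue=[B,C,H,E,D,F] q_used=2 → run B
t=11: queue=[C,H,E,D,F,B] q_used=0 → run C
t=12: queue=[C,H,E,D,F,B] q_used=1 → run C
t=13: queue=[C,H,E,D,F,B] q_used=2 → run C
t=14: queue=[H,E,D,F,B,C] q_used=0 → run H
t=15: queue=[H,E,D,F,B,C] q_used=1 → run H
t=16: queue=[H,E,D,F,B,C] q_used=2 → run H
t=17: queue=[E,D,F,B,C,H] q_used=0 → run E
t=18: queue=[E,D,F,B,C,H] q_used=1 → run E
t=19: queue=[E,D,F,B,C,H] q_used=2 → run E
t=20: queue=[D,F,B,C,H,E] q_used=0 → run D
t=21: queue=[D,F,B,C,H,E] q_used=1 → run D
t=22: queue=[D,F,B,C,H,E] q_used=2 → run D
t=23: queue=[F,B,C,H,E,D] q_used=0 → run F
t=24: queue=[F,B,C,H,E,D] q_used=1 → run F
t=25: queue=[F,B,C,H,E,D] q_used=2 → run F
t=26: queue=[B,C,H,E,D,F] q_used=0 → run B
t=27: queue=[B,C,H,E,D,F] q_used=1 → run B
t=28: queue=[B,C,H,E,D,F] q_used=2 → run B
t=29: queue=[C,H,E,D,F,B] q_used=0 → run C
t=30: queue=[H,E,D,F,B] q_used=0 → run H
t=31: queue=[H,E,D,F,B] q_used=1 → run H
t=32: queue=[H,E,D,F,B] q_used=2 → run H
t=33: queue=[E,D,F,B,H] q_used=0 → run E
t=34: queue=[E,D,F,B,H] q_used=1 → run E
t=35: queue=[D,F,B,H] q_used=0 → run D
t=36: queue=[D,F,B,H] q_used=1 → run D
t=37: queue=[D,F,B,H] q_used=2 → run D
t=38: queue=[F,B,H,D] q_used=0 → run F
t=39: queue=[F,B,H,D] q_used=1 → run F
t=40: queue=[B,H,D] q_used=0 → run B
t=41: queue=[H,D] q_used=0 → run H
t=42: queue=[H,D] q_used=1 → run H
t=43: queue=[D] q_used=0 → run D
t=44: (idle)
t=45: (idle)
t=46: (idle)
t=47: (idle)
t=48: (idle)
t=49: (idle)

completion order = A, C, E, F, B, H, D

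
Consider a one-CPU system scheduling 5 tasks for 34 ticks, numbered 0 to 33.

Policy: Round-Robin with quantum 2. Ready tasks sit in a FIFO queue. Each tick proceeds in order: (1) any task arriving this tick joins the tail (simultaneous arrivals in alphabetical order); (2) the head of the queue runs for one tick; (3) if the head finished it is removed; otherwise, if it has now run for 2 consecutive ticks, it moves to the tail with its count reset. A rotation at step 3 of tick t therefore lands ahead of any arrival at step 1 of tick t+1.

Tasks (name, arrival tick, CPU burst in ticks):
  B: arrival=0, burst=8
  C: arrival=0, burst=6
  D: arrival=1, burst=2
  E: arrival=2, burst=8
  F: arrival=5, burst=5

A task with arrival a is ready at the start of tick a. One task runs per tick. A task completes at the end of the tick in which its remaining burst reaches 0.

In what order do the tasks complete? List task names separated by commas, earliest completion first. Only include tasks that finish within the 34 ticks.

t=0: queue=[B,C] q_used=0 → run B
t=1: queue=[B,C,D] q_used=1 → run B
t=2: queue=[C,D,B,E] q_used=0 → run C
t=3: queue=[C,D,B,E] q_used=1 → run C
t=4: queue=[D,B,E,C] q_used=0 → run D
t=5: queue=[D,B,E,C,F] q_used=1 → run D
t=6: queue=[B,E,C,F] q_used=0 → run B
t=7: queue=[B,E,C,F] q_used=1 → run B
t=8: queue=[E,C,F,B] q_used=0 → run E
t=9: queue=[E,C,F,B] q_used=1 → run E
t=10: queue=[C,F,B,E] q_used=0 → run C
t=11: queue=[C,F,B,E] q_used=1 → run C
t=12: queue=[F,B,E,C] q_used=0 → run F
t=13: queue=[F,B,E,C] q_used=1 → run F
t=14: queue=[B,E,C,F] q_used=0 → run B
t=15: queue=[B,E,C,F] q_used=1 → run B
t=16: queue=[E,C,F,B] q_used=0 → run E
t=17: queue=[E,C,F,B] q_used=1 → run E
t=18: queue=[C,F,B,E] q_used=0 → run C
t=19: queue=[C,F,B,E] q_used=1 → run C
t=20: queue=[F,B,E] q_used=0 → run F
t=21: queue=[F,B,E] q_used=1 → run F
t=22: queue=[B,E,F] q_used=0 → run B
t=23: queue=[B,E,F] q_used=1 → run B
t=24: queue=[E,F] q_used=0 → run E
t=25: queue=[E,F] q_used=1 → run E
t=26: queue=[F,E] q_used=0 → run F
t=27: queue=[E] q_used=0 → run E
t=28: queue=[E] q_used=1 → run E
t=29: (idle)
t=30: (idle)
t=31: (idle)
t=32: (idle)
t=33: (idle)

completion order = D, C, B, F, E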